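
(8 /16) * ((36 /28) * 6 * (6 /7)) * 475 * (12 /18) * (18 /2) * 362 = 167135400 /49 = 3410926.53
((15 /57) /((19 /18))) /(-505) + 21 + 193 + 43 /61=214.70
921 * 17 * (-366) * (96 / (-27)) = 20374976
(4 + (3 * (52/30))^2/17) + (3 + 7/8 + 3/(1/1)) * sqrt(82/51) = 2376/425 + 55 * sqrt(4182)/408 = 14.31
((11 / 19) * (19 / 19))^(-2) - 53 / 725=255312 / 87725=2.91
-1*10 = -10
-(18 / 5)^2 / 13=-324 / 325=-1.00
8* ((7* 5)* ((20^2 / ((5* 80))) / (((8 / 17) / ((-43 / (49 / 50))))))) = -182750 / 7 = -26107.14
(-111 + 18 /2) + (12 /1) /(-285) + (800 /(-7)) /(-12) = -184574 /1995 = -92.52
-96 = -96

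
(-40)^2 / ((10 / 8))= 1280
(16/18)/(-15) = -8/135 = -0.06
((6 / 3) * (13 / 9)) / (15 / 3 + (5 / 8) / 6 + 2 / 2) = 416 / 879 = 0.47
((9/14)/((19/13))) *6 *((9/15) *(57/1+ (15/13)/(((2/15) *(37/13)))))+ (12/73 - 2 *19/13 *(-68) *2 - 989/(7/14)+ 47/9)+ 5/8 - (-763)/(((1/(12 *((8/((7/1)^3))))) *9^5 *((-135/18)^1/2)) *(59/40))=-6739405376092663747/4555564160794920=-1479.38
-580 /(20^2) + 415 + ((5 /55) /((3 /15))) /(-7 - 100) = 9734867 /23540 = 413.55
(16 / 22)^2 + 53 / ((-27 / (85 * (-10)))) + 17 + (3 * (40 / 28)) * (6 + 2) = 39342299 / 22869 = 1720.33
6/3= 2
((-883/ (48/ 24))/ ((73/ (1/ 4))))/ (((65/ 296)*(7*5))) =-32671/ 166075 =-0.20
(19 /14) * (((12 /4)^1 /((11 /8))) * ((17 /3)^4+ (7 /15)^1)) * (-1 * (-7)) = 21382.05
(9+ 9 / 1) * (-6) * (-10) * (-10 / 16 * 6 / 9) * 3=-1350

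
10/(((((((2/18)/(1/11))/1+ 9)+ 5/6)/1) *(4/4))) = 180/199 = 0.90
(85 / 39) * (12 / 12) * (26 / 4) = 85 / 6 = 14.17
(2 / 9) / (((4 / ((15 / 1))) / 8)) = 20 / 3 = 6.67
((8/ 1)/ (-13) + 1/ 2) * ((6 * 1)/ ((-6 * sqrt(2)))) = 3 * sqrt(2)/ 52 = 0.08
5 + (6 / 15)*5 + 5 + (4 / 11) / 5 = 664 / 55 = 12.07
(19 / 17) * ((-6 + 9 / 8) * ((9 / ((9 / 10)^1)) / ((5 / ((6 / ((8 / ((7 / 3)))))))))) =-5187 / 272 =-19.07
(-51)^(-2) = 1/2601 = 0.00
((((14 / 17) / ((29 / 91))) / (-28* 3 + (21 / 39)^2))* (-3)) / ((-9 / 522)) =-184548 / 34357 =-5.37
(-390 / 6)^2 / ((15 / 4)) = 3380 / 3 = 1126.67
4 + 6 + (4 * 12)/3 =26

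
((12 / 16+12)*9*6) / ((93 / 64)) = 14688 / 31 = 473.81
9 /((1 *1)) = 9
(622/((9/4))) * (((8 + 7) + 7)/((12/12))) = 54736/9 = 6081.78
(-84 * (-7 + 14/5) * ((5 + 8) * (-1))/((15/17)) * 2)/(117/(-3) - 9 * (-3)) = 21658/25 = 866.32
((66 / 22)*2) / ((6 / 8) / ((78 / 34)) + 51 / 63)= 6552 / 1241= 5.28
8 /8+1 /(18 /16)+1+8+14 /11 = 1204 /99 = 12.16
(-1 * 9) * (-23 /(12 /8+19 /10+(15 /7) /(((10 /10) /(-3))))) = -7245 /106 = -68.35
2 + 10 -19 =-7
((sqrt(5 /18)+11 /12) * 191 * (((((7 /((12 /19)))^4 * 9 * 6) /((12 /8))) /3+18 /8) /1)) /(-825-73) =-657412583509 /18620928-59764780319 * sqrt(10) /9310464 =-55604.01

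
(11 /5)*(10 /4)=11 /2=5.50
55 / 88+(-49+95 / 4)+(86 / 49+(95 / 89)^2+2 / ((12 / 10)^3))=-1724764805 / 83835864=-20.57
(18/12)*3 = 9/2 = 4.50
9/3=3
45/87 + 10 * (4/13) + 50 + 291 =129912/377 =344.59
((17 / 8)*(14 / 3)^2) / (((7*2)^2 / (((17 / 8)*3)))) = 289 / 192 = 1.51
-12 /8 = -1.50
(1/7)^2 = 1/49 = 0.02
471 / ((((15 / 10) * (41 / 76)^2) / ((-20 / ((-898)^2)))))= -9068320 / 338891281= -0.03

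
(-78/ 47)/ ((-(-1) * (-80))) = 39/ 1880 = 0.02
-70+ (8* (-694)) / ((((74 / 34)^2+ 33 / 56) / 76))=-6834905238 / 86201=-79290.32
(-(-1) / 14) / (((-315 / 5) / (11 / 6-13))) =67 / 5292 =0.01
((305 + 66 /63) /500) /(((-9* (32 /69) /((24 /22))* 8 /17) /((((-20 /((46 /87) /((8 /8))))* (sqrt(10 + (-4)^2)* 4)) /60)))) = 3168511* sqrt(26) /3696000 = 4.37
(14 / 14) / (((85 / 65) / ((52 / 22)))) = 338 / 187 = 1.81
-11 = -11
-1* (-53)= 53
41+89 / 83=3492 / 83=42.07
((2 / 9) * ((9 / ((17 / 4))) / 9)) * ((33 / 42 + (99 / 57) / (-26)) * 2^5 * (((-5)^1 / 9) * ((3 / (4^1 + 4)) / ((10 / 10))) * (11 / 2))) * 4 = -4375360 / 793611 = -5.51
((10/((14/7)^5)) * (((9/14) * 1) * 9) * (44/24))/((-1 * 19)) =-1485/8512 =-0.17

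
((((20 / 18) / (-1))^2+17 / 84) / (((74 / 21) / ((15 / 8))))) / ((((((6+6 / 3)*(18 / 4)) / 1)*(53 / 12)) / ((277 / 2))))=4513715 / 6777216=0.67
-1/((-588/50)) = 0.09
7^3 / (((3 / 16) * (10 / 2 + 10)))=5488 / 45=121.96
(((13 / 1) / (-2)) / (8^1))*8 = -13 / 2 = -6.50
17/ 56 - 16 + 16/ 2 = -431/ 56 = -7.70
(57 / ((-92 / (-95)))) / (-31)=-5415 / 2852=-1.90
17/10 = 1.70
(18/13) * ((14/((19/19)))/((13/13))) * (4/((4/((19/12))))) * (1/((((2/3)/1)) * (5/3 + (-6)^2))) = 3591/2938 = 1.22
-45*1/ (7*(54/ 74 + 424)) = -333/ 22001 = -0.02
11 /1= 11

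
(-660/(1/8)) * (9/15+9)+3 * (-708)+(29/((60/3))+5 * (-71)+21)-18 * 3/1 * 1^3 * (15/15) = -1063971/20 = -53198.55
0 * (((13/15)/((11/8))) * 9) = 0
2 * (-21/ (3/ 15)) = -210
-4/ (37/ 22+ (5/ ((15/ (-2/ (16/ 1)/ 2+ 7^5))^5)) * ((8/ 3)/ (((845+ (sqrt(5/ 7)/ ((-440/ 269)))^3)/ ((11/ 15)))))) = -719944453568933444310985628427793263183872000000/ 3677977623775611937244074996967956381646829376612669360578647+ 19866209735148909004025726811770313758592000 * sqrt(35)/ 3677977623775611937244074996967956381646829376612669360578647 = -0.00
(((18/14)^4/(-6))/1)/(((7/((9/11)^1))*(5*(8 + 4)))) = -6561/7395080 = -0.00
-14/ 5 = -2.80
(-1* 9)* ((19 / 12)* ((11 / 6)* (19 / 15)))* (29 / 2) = -115159 / 240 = -479.83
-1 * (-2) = 2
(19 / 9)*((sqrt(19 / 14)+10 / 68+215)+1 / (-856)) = 19*sqrt(266) / 126+6609473 / 14552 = 456.66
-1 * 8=-8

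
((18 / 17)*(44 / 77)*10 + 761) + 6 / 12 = 182677 / 238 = 767.55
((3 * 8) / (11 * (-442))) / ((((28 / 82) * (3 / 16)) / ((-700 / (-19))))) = -131200 / 46189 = -2.84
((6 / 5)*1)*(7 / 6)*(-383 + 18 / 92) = -123263 / 230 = -535.93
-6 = -6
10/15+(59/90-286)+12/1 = -24541/90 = -272.68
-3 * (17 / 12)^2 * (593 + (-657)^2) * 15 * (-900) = 70266340125 / 2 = 35133170062.50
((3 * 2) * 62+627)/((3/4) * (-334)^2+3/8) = 0.01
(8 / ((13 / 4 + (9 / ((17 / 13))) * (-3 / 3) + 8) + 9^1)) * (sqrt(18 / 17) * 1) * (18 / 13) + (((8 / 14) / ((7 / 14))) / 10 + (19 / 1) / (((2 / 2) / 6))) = 192 * sqrt(34) / 1313 + 3994 / 35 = 114.97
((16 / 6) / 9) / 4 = 2 / 27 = 0.07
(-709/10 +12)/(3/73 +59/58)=-1246913/22405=-55.65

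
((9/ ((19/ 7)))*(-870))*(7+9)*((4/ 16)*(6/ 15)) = -87696/ 19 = -4615.58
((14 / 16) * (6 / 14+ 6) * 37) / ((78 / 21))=11655 / 208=56.03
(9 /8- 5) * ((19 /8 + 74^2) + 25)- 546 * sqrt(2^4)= -1504613 /64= -23509.58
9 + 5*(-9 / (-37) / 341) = 113598 / 12617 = 9.00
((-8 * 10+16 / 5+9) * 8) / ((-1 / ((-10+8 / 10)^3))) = -263975232 / 625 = -422360.37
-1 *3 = -3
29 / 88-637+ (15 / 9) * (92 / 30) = -500195 / 792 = -631.56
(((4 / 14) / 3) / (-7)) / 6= -1 / 441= -0.00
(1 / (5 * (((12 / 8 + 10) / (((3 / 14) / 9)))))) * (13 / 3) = 13 / 7245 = 0.00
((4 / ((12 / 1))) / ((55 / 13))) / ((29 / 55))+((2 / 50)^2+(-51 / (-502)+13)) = 13.25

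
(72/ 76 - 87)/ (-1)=1635/ 19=86.05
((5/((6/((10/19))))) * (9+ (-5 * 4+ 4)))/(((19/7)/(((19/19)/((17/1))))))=-1225/18411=-0.07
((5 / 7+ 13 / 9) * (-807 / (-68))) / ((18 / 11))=2959 / 189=15.66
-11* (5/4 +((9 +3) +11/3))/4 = -46.52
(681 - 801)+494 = 374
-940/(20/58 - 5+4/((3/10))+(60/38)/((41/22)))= -12741324/129113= -98.68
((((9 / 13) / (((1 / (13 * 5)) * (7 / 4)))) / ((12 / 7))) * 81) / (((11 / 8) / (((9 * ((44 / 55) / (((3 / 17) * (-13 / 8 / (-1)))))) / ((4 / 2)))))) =1586304 / 143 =11093.03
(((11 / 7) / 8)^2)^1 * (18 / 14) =0.05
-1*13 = -13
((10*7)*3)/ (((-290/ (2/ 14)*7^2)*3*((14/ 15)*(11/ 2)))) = -15/ 109417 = -0.00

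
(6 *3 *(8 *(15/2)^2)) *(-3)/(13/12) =-291600/13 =-22430.77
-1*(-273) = 273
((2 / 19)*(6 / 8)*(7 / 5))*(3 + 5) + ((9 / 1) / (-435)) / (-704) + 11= 23049721 / 1939520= 11.88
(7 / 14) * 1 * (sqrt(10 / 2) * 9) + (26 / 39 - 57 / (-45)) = 29 / 15 + 9 * sqrt(5) / 2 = 12.00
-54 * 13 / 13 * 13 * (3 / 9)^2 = -78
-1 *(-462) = 462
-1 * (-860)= 860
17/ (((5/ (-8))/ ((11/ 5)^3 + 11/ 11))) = -198016/ 625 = -316.83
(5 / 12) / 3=5 / 36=0.14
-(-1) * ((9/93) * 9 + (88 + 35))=3840/31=123.87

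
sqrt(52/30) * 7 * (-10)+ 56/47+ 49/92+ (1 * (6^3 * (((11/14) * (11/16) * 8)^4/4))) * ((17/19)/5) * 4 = 13389.52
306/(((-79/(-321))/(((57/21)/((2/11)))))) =10264617/553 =18561.69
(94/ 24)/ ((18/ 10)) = 235/ 108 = 2.18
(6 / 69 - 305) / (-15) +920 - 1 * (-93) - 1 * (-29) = 366503 / 345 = 1062.33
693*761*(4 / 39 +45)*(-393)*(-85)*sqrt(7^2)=72305609645115 / 13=5561969972701.15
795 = 795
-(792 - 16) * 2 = -1552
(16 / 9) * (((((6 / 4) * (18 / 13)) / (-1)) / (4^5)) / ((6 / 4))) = -1 / 416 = -0.00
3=3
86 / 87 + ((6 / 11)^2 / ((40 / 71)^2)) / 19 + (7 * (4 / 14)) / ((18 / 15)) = 72124901 / 26668400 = 2.70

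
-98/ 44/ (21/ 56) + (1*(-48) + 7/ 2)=-3329/ 66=-50.44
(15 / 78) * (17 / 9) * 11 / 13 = 935 / 3042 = 0.31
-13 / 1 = -13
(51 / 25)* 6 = 12.24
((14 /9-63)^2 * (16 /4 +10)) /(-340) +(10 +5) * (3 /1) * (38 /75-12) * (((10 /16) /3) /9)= -4611041 /27540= -167.43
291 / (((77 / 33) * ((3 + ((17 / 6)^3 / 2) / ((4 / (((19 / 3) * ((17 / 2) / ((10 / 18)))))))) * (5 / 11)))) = 11062656 / 11229253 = 0.99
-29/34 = -0.85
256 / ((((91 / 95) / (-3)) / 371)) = -3866880 / 13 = -297452.31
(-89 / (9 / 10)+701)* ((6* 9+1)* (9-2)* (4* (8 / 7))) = 9537440 / 9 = 1059715.56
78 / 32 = 39 / 16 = 2.44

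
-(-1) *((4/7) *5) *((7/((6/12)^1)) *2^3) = 320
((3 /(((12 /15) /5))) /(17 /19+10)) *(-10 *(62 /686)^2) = -2282375 /16235562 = -0.14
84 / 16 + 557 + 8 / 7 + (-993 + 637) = 5807 / 28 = 207.39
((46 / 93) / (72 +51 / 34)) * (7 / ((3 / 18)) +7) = 0.33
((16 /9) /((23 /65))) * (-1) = -1040 /207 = -5.02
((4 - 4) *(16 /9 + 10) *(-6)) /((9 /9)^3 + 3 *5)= 0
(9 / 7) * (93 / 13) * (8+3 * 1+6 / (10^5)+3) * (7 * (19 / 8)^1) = 11132147709 / 5200000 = 2140.80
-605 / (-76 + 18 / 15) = 275 / 34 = 8.09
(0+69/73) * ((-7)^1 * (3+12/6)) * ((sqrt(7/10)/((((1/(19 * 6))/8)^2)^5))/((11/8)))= -769051644843274529813478682656768 * sqrt(70)/803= -8012886296147553084459144000000.00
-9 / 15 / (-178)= 3 / 890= 0.00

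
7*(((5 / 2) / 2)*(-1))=-35 / 4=-8.75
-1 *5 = -5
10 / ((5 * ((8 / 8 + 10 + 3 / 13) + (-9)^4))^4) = 57122 / 6660926469753480480125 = 0.00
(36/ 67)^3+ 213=64109175/ 300763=213.16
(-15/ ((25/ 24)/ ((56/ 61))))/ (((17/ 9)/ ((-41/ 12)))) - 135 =-575991/ 5185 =-111.09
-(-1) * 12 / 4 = 3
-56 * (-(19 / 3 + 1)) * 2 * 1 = 2464 / 3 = 821.33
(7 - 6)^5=1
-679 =-679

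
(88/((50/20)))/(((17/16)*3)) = 2816/255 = 11.04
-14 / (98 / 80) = -80 / 7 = -11.43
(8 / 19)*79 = 632 / 19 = 33.26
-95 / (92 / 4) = -95 / 23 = -4.13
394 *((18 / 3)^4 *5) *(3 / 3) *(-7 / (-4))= 4467960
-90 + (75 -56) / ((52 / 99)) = -2799 / 52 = -53.83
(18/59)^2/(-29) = -324/100949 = -0.00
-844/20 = -211/5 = -42.20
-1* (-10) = 10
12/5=2.40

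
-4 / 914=-2 / 457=-0.00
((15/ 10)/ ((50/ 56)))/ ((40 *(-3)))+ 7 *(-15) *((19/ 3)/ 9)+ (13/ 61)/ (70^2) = -497015111/ 6725250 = -73.90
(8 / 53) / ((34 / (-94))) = -376 / 901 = -0.42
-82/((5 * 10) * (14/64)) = -1312/175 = -7.50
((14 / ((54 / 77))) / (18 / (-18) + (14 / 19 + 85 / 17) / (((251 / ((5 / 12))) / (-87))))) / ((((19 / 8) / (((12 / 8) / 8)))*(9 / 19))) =-66766 / 36693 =-1.82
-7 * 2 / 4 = -7 / 2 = -3.50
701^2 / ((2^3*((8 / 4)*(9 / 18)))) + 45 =491761 / 8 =61470.12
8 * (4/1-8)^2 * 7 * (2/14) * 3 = 384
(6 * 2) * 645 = 7740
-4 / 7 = -0.57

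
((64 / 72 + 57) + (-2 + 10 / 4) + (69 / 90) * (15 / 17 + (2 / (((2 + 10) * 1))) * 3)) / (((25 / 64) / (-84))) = -81497024 / 6375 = -12783.85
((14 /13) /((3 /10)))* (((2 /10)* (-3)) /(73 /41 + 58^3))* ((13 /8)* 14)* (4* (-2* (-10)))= -0.02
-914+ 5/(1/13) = -849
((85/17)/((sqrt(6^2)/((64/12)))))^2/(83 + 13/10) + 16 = 1108528/68283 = 16.23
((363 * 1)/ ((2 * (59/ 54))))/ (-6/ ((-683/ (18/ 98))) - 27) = -4049507/ 658145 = -6.15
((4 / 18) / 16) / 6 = 1 / 432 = 0.00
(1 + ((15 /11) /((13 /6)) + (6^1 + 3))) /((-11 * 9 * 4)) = -380 /14157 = -0.03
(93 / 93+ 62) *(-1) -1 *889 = -952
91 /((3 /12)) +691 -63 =992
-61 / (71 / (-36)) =2196 / 71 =30.93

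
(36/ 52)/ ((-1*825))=-3/ 3575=-0.00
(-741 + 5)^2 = 541696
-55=-55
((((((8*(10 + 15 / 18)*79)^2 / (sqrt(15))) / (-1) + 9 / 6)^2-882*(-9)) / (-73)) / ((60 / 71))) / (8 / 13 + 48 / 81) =-131429678363097146929 / 66856320 + 973514867*sqrt(15) / 7738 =-1965852230376.75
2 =2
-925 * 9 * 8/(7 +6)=-66600/13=-5123.08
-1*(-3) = 3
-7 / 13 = -0.54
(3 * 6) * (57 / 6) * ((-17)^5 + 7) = -242794350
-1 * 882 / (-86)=441 / 43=10.26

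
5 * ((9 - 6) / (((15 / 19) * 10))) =19 / 10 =1.90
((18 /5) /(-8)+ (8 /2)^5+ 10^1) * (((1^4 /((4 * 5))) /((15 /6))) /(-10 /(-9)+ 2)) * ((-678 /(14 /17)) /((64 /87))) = -13325202837 /1792000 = -7435.94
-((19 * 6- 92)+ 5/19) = -423/19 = -22.26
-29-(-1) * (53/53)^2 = -28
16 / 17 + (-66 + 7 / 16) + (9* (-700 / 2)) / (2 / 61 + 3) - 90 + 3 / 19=-228142119 / 191216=-1193.11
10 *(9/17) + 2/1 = 7.29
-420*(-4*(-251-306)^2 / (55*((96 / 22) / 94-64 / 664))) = -25415908329 / 134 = -189670957.68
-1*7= -7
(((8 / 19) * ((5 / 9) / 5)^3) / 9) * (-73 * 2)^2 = 1.37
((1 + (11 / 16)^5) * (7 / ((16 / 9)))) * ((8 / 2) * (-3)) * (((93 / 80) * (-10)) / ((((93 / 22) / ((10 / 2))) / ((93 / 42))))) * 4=55685178945 / 8388608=6638.19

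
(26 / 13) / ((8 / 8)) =2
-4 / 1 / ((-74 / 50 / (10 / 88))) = 125 / 407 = 0.31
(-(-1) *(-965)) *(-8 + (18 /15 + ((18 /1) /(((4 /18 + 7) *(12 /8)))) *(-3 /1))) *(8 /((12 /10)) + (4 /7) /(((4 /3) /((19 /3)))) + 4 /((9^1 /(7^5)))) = 69659343706 /819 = 85054143.72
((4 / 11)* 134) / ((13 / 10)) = 5360 / 143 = 37.48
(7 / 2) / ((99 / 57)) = 133 / 66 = 2.02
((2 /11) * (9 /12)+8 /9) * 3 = 203 /66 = 3.08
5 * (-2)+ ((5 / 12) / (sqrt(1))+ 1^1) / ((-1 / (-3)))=-23 / 4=-5.75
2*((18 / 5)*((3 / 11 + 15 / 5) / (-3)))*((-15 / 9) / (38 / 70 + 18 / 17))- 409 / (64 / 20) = -20066855 / 167728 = -119.64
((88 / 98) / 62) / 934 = 11 / 709373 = 0.00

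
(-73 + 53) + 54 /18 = -17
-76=-76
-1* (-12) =12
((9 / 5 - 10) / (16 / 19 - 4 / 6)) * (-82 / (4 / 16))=383268 / 25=15330.72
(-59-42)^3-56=-1030357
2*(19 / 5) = 38 / 5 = 7.60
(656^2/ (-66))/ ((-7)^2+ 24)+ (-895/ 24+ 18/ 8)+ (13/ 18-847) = -56118397/ 57816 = -970.64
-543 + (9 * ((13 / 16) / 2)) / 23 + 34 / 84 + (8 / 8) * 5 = -537.44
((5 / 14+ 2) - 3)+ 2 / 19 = -143 / 266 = -0.54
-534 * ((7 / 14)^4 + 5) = -21627 / 8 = -2703.38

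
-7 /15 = -0.47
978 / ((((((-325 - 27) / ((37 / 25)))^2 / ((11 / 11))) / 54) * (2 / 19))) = 343423233 / 38720000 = 8.87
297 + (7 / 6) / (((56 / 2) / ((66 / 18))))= 21395 / 72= 297.15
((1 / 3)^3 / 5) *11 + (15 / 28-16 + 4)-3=-54367 / 3780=-14.38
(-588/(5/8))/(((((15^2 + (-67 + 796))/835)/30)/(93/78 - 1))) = -4750.65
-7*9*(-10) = 630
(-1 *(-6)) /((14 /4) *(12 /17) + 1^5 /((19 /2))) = 969 /416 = 2.33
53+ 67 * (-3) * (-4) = 857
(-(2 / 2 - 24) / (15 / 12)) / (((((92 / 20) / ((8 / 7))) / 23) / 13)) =9568 / 7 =1366.86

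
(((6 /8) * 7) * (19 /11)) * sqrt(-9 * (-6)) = 1197 * sqrt(6) /44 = 66.64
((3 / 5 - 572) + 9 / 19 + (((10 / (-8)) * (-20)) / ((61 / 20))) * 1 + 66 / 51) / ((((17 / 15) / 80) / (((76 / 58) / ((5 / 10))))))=-53097423360 / 511241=-103859.87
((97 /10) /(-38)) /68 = -0.00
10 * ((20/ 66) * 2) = 200/ 33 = 6.06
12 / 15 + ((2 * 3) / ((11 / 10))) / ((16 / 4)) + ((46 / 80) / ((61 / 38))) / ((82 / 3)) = 2395373 / 1100440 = 2.18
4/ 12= 1/ 3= 0.33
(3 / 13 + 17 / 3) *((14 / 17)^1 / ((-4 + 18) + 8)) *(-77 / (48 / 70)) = -197225 / 7956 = -24.79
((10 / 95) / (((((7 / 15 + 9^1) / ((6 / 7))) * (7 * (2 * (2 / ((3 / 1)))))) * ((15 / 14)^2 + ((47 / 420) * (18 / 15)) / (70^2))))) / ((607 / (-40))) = -0.00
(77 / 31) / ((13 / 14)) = 2.67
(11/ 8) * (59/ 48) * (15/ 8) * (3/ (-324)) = -0.03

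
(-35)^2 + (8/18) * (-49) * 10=9065/9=1007.22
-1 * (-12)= 12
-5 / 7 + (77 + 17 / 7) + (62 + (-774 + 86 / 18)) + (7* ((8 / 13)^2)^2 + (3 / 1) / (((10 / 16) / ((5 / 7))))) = -1122925844 / 1799343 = -624.08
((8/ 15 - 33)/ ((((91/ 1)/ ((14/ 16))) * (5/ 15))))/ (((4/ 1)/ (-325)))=2435/ 32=76.09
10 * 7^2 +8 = 498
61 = 61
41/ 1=41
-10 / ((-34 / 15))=75 / 17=4.41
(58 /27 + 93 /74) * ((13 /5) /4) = 88439 /39960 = 2.21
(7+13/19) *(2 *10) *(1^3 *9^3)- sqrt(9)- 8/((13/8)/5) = 27666019/247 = 112008.17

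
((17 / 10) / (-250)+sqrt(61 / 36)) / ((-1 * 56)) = 17 / 140000 - sqrt(61) / 336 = -0.02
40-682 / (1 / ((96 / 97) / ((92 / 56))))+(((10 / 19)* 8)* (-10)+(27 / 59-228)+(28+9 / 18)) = -3061155899 / 5001902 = -612.00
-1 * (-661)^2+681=-436240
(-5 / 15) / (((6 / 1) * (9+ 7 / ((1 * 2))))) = -1 / 225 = -0.00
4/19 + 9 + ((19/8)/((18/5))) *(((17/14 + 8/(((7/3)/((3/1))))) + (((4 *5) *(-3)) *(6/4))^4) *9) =236852147115/608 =389559452.49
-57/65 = -0.88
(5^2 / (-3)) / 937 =-25 / 2811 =-0.01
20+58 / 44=469 / 22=21.32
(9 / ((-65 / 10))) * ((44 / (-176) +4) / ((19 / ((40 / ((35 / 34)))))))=-18360 / 1729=-10.62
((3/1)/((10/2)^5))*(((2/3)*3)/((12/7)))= 7/6250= 0.00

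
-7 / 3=-2.33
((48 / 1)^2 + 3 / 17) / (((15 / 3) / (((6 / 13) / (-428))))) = -117513 / 236470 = -0.50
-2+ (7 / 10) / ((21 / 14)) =-23 / 15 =-1.53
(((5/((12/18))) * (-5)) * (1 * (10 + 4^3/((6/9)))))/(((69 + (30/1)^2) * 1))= -1325/323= -4.10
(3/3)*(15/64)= 15/64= 0.23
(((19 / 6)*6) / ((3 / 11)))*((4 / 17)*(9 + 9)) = 5016 / 17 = 295.06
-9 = -9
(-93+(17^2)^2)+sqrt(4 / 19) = 2 * sqrt(19) / 19+83428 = 83428.46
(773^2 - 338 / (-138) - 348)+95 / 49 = 2019083797 / 3381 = 597185.39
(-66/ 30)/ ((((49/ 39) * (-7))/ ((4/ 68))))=429/ 29155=0.01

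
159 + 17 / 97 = 15440 / 97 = 159.18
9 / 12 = 3 / 4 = 0.75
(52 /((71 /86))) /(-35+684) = 4472 /46079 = 0.10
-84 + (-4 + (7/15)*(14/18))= -11831/135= -87.64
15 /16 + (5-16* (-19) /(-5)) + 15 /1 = -3189 /80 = -39.86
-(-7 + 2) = 5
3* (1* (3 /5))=1.80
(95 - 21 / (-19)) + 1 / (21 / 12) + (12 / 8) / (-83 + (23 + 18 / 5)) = 96.65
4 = 4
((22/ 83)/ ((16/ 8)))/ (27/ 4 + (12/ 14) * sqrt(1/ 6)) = 19404/ 985625 - 1232 * sqrt(6)/ 2956875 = 0.02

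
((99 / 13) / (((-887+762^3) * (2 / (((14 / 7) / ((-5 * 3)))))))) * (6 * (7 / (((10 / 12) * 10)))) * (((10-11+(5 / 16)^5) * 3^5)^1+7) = 512898782319 / 376953106137088000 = 0.00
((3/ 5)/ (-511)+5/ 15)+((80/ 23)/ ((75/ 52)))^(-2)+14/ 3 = 9145193803/ 1768632320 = 5.17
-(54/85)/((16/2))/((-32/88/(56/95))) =2079/16150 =0.13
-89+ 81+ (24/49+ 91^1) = 4091/49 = 83.49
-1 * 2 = -2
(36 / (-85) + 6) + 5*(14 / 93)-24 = -139688 / 7905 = -17.67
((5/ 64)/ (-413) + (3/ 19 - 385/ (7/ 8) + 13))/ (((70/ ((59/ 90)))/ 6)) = -42872723/ 1787520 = -23.98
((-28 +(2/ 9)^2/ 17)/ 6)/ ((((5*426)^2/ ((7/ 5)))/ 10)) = -67466/ 4685483475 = -0.00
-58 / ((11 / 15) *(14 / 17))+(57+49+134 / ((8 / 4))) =5926 / 77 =76.96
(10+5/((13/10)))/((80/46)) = 207/26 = 7.96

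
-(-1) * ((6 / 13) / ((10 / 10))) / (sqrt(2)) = 3 * sqrt(2) / 13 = 0.33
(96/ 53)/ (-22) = -48/ 583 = -0.08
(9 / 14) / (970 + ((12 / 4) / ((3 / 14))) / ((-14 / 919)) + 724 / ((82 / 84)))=41 / 50554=0.00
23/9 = 2.56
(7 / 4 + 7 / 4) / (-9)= -7 / 18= -0.39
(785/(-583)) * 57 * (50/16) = -1118625/4664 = -239.84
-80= -80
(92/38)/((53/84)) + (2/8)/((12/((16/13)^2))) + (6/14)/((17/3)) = 239638981/60755331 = 3.94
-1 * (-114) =114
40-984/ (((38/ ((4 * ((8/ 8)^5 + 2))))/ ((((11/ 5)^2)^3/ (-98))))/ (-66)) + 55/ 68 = -23430292969011/ 989187500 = -23686.40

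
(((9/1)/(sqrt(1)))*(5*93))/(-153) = -465/17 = -27.35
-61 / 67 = -0.91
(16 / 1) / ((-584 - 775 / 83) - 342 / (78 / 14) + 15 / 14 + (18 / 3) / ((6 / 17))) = -241696 / 9617243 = -0.03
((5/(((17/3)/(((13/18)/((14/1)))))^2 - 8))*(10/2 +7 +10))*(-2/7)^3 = -18590/87372047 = -0.00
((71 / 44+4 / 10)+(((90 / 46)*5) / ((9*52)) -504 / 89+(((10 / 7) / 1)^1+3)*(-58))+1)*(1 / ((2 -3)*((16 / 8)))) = 129.74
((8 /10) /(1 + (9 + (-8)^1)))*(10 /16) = 1 /4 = 0.25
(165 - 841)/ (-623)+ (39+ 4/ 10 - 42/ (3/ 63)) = -2621319/ 3115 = -841.51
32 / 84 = 8 / 21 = 0.38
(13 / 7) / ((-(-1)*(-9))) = -13 / 63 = -0.21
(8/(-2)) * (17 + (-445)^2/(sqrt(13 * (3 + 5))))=-198025 * sqrt(26)/13 -68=-77739.80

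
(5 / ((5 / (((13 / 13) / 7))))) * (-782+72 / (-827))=-92398 / 827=-111.73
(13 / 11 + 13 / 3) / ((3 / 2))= 364 / 99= 3.68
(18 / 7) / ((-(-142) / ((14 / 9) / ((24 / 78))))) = 13 / 142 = 0.09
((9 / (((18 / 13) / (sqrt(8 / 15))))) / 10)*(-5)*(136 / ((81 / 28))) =-24752*sqrt(30) / 1215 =-111.58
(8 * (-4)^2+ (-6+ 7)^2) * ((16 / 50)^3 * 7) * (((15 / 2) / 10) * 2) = 693504 / 15625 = 44.38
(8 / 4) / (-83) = -2 / 83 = -0.02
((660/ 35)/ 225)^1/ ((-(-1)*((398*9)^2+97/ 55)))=484/ 74097441285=0.00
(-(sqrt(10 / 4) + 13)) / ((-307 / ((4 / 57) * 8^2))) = 128 * sqrt(10) / 17499 + 3328 / 17499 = 0.21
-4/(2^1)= -2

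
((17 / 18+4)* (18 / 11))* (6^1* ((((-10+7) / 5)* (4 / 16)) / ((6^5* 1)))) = -89 / 95040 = -0.00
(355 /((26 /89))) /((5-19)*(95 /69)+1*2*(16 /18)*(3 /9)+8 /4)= -3924099 /53872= -72.84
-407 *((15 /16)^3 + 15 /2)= -13876665 /4096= -3387.86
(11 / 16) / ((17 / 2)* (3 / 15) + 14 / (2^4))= 55 / 206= 0.27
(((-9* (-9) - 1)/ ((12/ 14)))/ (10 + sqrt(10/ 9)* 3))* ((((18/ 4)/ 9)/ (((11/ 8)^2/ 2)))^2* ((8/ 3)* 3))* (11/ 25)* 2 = 3670016/ 179685 - 1835008* sqrt(10)/ 898425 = 13.97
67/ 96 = 0.70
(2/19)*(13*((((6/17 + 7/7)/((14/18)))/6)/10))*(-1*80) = -7176/2261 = -3.17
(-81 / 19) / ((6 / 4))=-2.84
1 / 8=0.12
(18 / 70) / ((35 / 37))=333 / 1225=0.27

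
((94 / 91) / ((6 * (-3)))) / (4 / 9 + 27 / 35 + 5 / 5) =-235 / 9074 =-0.03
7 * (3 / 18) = 1.17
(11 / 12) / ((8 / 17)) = 187 / 96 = 1.95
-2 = -2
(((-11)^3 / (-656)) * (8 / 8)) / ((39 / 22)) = 14641 / 12792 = 1.14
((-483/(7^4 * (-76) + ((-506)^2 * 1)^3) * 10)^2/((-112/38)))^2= 4950107449/6270574893054581501225426670896659554441255863905524434617344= 0.00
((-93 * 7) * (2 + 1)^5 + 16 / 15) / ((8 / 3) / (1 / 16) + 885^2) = -2372879 / 11749015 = -0.20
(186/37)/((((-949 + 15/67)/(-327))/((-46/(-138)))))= 679179/1176008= 0.58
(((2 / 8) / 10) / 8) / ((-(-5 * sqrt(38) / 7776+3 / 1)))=-1417176 / 1360486585 - 243 * sqrt(38) / 1088389268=-0.00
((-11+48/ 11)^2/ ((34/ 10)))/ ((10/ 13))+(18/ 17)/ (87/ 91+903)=79154478/ 4700245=16.84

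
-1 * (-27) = 27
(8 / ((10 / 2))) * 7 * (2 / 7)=16 / 5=3.20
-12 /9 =-4 /3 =-1.33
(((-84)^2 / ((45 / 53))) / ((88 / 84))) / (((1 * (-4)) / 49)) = -5344626 / 55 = -97175.02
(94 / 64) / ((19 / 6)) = 0.46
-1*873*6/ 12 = -873/ 2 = -436.50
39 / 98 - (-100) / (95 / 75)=147741 / 1862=79.35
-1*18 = -18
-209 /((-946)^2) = -19 /81356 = -0.00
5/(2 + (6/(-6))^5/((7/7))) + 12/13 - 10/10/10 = 5.82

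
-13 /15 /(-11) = 13 /165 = 0.08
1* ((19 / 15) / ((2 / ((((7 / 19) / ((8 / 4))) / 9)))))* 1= 7 / 540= 0.01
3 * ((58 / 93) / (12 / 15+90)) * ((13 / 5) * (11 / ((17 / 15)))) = 62205 / 119629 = 0.52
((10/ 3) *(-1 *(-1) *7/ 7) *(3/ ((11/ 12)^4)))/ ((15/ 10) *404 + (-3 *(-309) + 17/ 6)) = 248832/ 26983363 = 0.01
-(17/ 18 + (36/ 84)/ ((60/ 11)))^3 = -2141700569/ 2000376000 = -1.07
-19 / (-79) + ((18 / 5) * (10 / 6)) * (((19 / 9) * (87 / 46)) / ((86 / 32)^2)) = 3.56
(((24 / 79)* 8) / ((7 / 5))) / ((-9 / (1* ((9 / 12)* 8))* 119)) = -640 / 65807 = -0.01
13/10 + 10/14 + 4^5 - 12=70981/70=1014.01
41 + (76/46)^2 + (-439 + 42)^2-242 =83270276/529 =157410.73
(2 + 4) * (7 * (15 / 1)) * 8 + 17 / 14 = 70577 / 14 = 5041.21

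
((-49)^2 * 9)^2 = 466948881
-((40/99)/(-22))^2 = -400/1185921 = -0.00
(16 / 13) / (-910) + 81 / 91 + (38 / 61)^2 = 1.28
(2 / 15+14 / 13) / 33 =236 / 6435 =0.04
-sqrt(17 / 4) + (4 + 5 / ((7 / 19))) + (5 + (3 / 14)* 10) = 173 / 7 - sqrt(17) / 2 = 22.65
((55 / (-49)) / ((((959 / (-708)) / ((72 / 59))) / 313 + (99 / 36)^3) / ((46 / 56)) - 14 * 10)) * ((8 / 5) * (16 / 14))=2189417472 / 122338145797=0.02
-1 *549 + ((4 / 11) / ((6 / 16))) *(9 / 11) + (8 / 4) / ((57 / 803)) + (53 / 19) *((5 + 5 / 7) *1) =-24337025 / 48279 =-504.09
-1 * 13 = -13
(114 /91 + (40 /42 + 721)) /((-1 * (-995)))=5641 /7761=0.73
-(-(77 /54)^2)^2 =-35153041 /8503056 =-4.13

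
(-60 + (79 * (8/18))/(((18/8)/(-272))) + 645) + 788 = -232595/81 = -2871.54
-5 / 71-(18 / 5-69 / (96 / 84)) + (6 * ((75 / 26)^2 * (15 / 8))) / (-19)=944345927 / 18238480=51.78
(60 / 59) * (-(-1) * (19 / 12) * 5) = 8.05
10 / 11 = 0.91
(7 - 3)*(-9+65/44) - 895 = -10176/11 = -925.09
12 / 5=2.40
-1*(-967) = 967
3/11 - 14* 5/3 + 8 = -497/33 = -15.06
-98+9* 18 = 64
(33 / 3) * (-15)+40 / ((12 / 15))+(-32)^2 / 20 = -63.80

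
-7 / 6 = -1.17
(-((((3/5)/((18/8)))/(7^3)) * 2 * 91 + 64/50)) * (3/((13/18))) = -94032/15925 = -5.90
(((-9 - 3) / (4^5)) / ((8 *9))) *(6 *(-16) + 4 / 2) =47 / 3072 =0.02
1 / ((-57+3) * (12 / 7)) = -7 / 648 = -0.01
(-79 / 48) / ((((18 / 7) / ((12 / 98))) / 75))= -1975 / 336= -5.88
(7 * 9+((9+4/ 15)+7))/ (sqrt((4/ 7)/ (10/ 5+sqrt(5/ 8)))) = 1189 * sqrt(7 * sqrt(10)+56)/ 60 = 175.17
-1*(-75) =75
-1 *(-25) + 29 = 54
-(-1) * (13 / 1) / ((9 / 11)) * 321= 15301 / 3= 5100.33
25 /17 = 1.47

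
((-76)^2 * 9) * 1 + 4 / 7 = 363892 / 7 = 51984.57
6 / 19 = 0.32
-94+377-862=-579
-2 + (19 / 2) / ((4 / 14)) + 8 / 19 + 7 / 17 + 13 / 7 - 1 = 297909 / 9044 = 32.94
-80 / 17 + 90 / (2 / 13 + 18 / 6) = 16610 / 697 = 23.83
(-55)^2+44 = 3069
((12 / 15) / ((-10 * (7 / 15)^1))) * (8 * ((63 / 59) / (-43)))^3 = 109734912 / 81645340765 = 0.00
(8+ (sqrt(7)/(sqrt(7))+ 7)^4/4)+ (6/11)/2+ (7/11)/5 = 5162/5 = 1032.40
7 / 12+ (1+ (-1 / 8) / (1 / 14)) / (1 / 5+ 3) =67 / 192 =0.35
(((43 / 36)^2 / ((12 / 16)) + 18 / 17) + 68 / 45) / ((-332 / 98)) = -18105157 / 13714920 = -1.32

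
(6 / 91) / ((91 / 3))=0.00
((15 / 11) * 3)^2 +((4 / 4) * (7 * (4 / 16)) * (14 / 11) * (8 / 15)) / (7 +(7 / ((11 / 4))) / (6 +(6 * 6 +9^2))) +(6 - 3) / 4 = 57977087 / 3283940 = 17.65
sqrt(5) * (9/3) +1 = 1 +3 * sqrt(5) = 7.71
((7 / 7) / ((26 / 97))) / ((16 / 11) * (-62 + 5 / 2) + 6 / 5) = -5335 / 122044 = -0.04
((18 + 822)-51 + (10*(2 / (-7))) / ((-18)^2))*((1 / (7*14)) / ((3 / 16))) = 3578864 / 83349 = 42.94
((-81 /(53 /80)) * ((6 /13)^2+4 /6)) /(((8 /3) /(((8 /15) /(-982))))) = 96336 /4397887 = 0.02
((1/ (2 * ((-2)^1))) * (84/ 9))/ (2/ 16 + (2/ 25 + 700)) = -1400/ 420123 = -0.00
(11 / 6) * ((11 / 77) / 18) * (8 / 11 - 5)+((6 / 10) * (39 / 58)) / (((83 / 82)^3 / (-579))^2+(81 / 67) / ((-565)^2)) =19280537157255644830449696983 / 334292345589800703261996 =57675.68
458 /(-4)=-114.50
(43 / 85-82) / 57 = -2309 / 1615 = -1.43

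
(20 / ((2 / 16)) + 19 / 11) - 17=1592 / 11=144.73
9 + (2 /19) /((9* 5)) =7697 /855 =9.00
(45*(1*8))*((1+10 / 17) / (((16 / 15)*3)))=178.68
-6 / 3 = -2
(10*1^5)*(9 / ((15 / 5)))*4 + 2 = 122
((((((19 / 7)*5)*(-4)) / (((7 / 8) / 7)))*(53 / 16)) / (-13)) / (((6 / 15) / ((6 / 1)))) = 151050 / 91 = 1659.89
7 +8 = 15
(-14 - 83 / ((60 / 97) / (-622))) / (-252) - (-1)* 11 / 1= -2420281 / 7560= -320.14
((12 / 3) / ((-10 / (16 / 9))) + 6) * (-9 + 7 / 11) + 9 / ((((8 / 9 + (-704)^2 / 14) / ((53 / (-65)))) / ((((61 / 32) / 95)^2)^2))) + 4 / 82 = -2220628306703380671120909569 / 50256874839152708812800000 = -44.19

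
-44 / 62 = -0.71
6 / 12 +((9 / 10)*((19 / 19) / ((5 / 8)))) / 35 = 947 / 1750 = 0.54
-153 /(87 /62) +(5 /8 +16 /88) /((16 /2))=-2223989 /20416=-108.93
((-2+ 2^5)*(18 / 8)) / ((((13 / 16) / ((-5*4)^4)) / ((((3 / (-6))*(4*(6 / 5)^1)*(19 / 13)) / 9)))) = -5180591.72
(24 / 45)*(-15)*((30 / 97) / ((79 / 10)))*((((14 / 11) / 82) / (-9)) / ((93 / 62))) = 11200 / 31104117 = 0.00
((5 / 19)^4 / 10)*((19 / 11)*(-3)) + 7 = 1055911 / 150898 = 7.00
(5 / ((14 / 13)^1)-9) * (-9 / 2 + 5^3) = -14701 / 28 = -525.04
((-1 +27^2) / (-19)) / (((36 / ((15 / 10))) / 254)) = -23114 / 57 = -405.51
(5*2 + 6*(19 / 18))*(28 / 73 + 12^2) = 516460 / 219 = 2358.26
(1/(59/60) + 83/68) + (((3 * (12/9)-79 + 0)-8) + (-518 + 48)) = -2209659/4012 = -550.76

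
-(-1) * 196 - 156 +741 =781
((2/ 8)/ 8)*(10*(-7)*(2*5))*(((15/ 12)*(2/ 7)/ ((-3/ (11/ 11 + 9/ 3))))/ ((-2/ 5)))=-625/ 24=-26.04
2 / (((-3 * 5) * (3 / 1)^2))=-2 / 135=-0.01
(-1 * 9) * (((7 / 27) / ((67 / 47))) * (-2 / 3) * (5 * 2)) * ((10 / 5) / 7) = 1880 / 603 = 3.12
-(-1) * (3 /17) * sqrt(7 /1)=3 * sqrt(7) /17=0.47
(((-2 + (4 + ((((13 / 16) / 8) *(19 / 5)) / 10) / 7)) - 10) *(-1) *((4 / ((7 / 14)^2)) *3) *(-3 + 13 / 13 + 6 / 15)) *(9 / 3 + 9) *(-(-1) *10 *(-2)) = 25787016 / 175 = 147354.38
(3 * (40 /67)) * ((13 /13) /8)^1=15 /67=0.22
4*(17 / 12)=17 / 3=5.67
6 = 6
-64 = -64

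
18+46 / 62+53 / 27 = 17330 / 837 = 20.70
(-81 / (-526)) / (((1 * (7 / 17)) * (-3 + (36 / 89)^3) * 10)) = -323580771 / 25384333940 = -0.01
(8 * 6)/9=16/3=5.33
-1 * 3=-3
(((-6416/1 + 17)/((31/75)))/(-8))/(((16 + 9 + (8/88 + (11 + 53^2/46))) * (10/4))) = 8094735/1015994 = 7.97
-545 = -545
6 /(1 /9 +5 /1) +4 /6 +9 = 748 /69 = 10.84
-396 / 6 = -66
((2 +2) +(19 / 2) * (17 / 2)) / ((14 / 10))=1695 / 28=60.54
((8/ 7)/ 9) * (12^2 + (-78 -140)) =-592/ 63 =-9.40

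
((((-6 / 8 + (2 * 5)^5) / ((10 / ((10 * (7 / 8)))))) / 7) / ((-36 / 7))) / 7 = -399997 / 1152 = -347.22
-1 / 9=-0.11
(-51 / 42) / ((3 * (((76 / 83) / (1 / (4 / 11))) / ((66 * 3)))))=-512193 / 2128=-240.69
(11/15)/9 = 0.08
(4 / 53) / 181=4 / 9593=0.00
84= 84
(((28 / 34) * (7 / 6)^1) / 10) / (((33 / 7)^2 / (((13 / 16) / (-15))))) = -31213 / 133293600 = -0.00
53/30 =1.77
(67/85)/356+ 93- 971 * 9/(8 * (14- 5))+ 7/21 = -5090843/181560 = -28.04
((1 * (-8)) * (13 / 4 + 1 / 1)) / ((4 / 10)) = -85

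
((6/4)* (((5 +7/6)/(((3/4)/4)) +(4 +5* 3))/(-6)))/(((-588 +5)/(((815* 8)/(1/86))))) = 12476.47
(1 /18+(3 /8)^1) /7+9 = 4567 /504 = 9.06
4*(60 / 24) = 10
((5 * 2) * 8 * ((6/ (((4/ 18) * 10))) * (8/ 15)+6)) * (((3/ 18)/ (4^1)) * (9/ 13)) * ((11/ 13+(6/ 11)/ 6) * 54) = 8075376/ 9295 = 868.79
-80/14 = -40/7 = -5.71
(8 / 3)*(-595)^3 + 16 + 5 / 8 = -13481271601 / 24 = -561719650.04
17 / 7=2.43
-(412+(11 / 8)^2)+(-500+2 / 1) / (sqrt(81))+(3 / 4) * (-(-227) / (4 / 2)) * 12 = 106037 / 192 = 552.28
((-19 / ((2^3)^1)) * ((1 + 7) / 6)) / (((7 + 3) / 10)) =-19 / 6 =-3.17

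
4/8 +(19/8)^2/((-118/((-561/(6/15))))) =1020157/15104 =67.54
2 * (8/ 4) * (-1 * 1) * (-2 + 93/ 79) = 260/ 79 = 3.29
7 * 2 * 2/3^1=9.33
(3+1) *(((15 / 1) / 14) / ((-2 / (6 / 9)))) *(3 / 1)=-30 / 7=-4.29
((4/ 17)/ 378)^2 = 4/ 10323369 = 0.00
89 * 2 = 178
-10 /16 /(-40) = 1 /64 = 0.02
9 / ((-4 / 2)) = -9 / 2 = -4.50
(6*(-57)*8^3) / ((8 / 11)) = -240768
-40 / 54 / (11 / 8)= -160 / 297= -0.54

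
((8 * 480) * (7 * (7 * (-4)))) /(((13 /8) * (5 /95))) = -114401280 /13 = -8800098.46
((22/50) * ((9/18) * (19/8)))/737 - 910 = -24387981/26800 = -910.00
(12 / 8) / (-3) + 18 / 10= 1.30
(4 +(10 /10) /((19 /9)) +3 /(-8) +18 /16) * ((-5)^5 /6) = -1240625 /456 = -2720.67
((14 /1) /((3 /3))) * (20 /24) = 35 /3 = 11.67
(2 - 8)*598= -3588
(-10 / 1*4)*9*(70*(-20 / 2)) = 252000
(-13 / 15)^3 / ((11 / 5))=-2197 / 7425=-0.30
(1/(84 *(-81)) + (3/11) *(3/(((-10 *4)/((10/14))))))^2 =4879681/22406497344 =0.00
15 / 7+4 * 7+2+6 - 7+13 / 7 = 33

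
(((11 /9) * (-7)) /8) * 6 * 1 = -6.42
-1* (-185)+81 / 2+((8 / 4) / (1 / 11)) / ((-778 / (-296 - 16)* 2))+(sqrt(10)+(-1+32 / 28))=sqrt(10)+1252875 / 5446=233.22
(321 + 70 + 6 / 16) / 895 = 0.44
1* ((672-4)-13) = 655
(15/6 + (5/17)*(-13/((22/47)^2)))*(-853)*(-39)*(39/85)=-228203.92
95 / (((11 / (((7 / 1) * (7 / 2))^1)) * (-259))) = -665 / 814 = -0.82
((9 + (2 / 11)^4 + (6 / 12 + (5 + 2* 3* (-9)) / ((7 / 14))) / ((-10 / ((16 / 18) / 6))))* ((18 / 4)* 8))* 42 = 231234864 / 14641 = 15793.65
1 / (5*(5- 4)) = 1 / 5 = 0.20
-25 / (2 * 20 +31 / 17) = -0.60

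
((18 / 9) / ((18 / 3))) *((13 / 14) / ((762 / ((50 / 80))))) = 65 / 256032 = 0.00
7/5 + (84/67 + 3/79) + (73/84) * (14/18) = 9625433/2858220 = 3.37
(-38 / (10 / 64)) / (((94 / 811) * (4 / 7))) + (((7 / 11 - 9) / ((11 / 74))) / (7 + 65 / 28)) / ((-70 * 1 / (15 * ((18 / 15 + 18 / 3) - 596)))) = -10967809096 / 2473845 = -4433.51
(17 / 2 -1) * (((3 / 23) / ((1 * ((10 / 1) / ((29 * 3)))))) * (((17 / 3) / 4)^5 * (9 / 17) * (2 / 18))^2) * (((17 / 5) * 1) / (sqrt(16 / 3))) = 3439048418413 * sqrt(3) / 4219553710080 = 1.41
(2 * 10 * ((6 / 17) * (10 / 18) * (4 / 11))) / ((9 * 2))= 400 / 5049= 0.08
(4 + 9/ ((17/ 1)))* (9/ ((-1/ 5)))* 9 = -31185/ 17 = -1834.41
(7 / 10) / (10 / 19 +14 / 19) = 133 / 240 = 0.55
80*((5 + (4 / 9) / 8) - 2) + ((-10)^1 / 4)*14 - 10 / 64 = 60275 / 288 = 209.29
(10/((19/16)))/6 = 80/57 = 1.40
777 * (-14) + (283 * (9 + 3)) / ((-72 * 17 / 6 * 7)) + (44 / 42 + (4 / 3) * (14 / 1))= -1292419 / 119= -10860.66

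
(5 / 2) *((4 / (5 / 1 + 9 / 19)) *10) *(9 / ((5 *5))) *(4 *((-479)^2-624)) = 78255414 / 13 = 6019647.23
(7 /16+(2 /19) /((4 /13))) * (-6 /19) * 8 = -711 /361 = -1.97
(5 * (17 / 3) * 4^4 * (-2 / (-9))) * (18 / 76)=381.75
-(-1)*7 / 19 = 7 / 19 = 0.37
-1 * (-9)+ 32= 41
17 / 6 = 2.83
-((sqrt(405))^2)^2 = -164025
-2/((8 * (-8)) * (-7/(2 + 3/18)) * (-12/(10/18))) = 65/145152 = 0.00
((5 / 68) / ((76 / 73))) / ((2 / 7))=2555 / 10336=0.25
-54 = -54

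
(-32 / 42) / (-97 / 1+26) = 16 / 1491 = 0.01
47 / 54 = 0.87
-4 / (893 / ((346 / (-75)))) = 1384 / 66975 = 0.02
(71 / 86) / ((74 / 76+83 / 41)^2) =86171422 / 938184363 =0.09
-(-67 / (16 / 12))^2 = -40401 / 16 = -2525.06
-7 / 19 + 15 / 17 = 166 / 323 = 0.51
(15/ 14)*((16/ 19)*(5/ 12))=50/ 133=0.38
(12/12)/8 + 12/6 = 17/8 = 2.12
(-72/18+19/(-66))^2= 80089/4356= 18.39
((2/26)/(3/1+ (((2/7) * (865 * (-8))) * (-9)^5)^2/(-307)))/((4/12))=-15043/2894138910693942041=-0.00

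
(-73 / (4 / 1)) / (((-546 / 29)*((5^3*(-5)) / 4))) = -2117 / 341250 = -0.01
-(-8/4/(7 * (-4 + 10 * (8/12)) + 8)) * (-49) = -147/40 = -3.68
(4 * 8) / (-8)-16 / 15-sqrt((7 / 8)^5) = -76 / 15-49 * sqrt(14) / 256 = -5.78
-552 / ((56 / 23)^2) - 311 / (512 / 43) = -2991341 / 25088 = -119.23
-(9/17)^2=-81/289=-0.28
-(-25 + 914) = -889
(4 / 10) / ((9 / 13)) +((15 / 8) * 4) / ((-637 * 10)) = 66113 / 114660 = 0.58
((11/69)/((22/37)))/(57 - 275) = -37/30084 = -0.00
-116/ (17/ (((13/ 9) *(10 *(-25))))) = 377000/ 153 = 2464.05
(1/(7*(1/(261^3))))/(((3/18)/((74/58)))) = 136105758/7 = 19443679.71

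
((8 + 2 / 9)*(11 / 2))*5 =2035 / 9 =226.11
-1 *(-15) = 15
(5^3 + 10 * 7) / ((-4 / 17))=-3315 / 4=-828.75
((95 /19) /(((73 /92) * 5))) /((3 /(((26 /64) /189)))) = 299 /331128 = 0.00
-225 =-225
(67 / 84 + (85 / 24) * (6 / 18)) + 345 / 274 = 223529 / 69048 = 3.24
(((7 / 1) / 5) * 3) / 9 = 7 / 15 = 0.47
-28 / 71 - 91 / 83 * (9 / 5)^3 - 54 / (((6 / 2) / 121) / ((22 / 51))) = -11850384173 / 12522625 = -946.32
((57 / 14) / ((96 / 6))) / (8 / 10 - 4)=-285 / 3584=-0.08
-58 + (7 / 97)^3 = -52934691 / 912673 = -58.00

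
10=10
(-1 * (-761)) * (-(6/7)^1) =-4566/7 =-652.29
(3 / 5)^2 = 9 / 25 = 0.36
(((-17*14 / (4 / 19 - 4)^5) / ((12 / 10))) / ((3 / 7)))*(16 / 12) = 10312952335 / 13060694016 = 0.79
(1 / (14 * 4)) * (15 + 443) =8.18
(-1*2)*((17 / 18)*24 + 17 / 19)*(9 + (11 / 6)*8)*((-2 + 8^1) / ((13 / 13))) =-381412 / 57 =-6691.44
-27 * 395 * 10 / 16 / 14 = -53325 / 112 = -476.12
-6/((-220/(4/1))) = 6/55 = 0.11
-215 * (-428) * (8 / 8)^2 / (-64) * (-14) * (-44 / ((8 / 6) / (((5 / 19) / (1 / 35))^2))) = -162745996875 / 2888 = -56352491.99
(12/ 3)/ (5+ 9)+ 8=8.29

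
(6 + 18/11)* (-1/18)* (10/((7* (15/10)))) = -40/99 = -0.40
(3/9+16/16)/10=2/15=0.13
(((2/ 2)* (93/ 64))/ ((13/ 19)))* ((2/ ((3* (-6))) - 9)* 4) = -77.40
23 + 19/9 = 226/9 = 25.11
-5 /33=-0.15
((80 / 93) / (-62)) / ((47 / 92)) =-3680 / 135501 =-0.03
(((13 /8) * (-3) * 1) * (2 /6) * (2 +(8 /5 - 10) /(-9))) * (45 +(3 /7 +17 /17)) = -9295 /42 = -221.31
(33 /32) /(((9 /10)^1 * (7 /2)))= 0.33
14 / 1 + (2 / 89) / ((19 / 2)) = 23678 / 1691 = 14.00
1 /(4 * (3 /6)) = 1 /2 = 0.50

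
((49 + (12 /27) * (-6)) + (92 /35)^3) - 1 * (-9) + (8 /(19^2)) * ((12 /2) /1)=3418820354 /46433625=73.63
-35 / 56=-5 / 8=-0.62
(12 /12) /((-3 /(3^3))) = -9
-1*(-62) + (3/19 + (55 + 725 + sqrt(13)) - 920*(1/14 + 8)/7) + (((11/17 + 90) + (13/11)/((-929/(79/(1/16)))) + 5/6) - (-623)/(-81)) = -3575878067519/26201250306 + sqrt(13) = -132.87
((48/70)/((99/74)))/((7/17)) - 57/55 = 337/1617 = 0.21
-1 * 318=-318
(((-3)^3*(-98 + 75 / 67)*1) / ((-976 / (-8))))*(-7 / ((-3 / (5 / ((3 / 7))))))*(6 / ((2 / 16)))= 114501240 / 4087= 28015.96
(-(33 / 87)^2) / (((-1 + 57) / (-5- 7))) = 363 / 11774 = 0.03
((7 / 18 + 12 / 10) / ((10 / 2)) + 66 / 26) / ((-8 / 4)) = -16709 / 11700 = -1.43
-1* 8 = -8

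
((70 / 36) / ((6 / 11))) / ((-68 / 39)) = -5005 / 2448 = -2.04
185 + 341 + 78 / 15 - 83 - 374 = 371 / 5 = 74.20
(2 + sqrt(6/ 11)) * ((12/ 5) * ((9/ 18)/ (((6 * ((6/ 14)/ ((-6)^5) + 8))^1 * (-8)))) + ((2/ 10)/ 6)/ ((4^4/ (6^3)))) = 1161207 * sqrt(66)/ 510931520 + 1161207/ 23224160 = 0.07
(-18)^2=324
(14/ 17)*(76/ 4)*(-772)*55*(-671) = 7578515560/ 17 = 445795032.94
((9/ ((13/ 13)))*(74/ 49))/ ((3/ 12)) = 2664/ 49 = 54.37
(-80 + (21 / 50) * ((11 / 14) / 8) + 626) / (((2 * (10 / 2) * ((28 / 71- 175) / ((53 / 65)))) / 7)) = -1643802579 / 920920000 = -1.78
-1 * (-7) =7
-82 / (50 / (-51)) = 2091 / 25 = 83.64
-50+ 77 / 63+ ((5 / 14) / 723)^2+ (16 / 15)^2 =-122023766219 / 2561372100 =-47.64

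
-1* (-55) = 55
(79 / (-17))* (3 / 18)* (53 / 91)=-4187 / 9282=-0.45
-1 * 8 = -8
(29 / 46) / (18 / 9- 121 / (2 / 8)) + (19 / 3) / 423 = 384467 / 28136268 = 0.01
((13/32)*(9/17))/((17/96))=351/289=1.21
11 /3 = 3.67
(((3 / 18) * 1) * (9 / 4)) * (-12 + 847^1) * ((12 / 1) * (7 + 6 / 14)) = 195390 / 7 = 27912.86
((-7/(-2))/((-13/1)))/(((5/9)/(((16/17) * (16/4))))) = -2016/1105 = -1.82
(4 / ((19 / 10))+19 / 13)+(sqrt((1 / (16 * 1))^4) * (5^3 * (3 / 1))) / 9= 707483 / 189696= 3.73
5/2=2.50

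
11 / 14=0.79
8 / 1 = 8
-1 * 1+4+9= 12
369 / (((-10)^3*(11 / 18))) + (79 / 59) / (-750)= -117911 / 194700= -0.61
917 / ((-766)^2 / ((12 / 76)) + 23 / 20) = 55020 / 222967349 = 0.00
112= 112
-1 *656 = -656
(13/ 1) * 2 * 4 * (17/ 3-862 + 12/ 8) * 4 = -1066832/ 3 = -355610.67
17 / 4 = 4.25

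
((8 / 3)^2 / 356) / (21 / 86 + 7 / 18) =0.03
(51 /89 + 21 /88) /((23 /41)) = 260637 /180136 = 1.45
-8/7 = -1.14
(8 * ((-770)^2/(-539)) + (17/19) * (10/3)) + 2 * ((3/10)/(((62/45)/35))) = -31034795/3534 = -8781.78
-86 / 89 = -0.97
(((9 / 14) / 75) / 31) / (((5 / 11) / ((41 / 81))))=451 / 1464750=0.00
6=6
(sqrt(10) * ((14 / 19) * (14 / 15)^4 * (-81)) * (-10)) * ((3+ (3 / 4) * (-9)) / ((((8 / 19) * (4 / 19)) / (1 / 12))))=-319333 * sqrt(10) / 200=-5049.10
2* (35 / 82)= 35 / 41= 0.85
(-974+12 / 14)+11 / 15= -102103 / 105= -972.41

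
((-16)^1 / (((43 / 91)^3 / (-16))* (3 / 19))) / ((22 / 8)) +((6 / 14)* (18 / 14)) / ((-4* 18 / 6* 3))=2873641694503 / 514251276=5588.01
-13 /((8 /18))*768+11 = -22453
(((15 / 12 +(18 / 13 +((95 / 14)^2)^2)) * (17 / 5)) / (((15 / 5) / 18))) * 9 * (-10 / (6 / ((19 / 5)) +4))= -9245776346433 / 13234312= -698621.61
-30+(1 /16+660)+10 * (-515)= -72319 /16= -4519.94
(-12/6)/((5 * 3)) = -2/15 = -0.13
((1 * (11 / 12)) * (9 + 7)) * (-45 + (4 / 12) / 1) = -5896 / 9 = -655.11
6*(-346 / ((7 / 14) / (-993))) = 4122936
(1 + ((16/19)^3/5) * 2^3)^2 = 4497445969/1176147025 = 3.82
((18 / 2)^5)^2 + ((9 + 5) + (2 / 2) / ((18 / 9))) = 6973568831 / 2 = 3486784415.50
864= 864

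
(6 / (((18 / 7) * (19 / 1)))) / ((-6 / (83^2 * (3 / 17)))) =-48223 / 1938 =-24.88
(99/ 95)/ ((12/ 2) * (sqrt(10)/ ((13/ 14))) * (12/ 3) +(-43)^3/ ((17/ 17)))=-1330231617/ 101489376500495 -432432 * sqrt(10)/ 101489376500495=-0.00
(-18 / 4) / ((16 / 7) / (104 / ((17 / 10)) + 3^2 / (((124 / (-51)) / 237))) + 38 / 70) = -180636855 / 21678686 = -8.33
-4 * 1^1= -4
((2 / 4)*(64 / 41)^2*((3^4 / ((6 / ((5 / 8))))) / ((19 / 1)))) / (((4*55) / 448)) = 387072 / 351329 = 1.10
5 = 5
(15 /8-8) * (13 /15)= -637 /120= -5.31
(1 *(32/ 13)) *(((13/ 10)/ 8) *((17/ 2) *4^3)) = 1088/ 5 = 217.60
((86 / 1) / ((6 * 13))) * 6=86 / 13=6.62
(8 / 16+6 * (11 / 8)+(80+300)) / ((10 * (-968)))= -311 / 7744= -0.04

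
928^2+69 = 861253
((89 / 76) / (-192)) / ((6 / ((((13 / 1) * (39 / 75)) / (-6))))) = 0.00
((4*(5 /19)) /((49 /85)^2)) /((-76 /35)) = -180625 /123823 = -1.46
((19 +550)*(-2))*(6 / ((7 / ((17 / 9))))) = -38692 / 21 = -1842.48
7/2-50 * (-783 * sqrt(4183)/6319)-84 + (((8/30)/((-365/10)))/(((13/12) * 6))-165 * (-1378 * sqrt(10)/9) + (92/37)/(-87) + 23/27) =-21906213629/274934790 + 39150 * sqrt(4183)/6319 + 75790 * sqrt(10)/3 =80210.70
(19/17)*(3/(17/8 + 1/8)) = 76/51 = 1.49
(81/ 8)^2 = 6561/ 64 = 102.52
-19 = -19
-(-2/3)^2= -0.44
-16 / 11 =-1.45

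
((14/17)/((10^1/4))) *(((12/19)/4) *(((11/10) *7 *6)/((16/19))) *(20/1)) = 4851/85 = 57.07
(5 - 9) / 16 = -1 / 4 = -0.25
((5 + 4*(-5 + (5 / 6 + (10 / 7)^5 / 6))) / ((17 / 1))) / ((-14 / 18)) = 1164735 / 2000033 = 0.58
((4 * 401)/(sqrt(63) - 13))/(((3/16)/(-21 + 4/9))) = 2373920 * sqrt(7)/477 + 30860960/1431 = 34733.31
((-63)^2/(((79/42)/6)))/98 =10206/79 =129.19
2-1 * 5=-3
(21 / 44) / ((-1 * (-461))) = 21 / 20284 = 0.00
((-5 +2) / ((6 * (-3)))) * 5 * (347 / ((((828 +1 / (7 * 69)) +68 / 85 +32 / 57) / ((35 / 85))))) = 185757775 / 1293881662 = 0.14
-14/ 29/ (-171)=14/ 4959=0.00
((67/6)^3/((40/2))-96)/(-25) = 113957/108000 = 1.06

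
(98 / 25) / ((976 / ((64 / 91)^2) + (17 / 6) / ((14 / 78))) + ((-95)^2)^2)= 175616 / 3649077106875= 0.00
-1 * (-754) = 754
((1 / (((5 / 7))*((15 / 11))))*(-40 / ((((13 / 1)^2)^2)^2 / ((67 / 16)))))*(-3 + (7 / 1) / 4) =5159 / 19577537304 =0.00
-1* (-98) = 98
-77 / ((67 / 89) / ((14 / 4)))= -357.99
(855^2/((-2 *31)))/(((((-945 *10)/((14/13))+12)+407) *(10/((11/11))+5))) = 48735/518072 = 0.09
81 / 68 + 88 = 6065 / 68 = 89.19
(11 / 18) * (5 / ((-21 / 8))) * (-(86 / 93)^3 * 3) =139932320 / 50674491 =2.76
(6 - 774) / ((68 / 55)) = -10560 / 17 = -621.18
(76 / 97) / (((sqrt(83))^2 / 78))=5928 / 8051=0.74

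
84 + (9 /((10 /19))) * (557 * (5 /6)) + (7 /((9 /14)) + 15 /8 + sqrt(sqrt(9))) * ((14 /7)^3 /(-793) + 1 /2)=777 * sqrt(3) /1586 + 305558881 /38064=8028.35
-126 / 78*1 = -21 / 13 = -1.62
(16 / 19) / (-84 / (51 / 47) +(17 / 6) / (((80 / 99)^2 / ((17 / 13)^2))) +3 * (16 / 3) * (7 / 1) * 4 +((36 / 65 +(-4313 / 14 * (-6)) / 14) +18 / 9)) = 28831129600 / 17549616092777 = 0.00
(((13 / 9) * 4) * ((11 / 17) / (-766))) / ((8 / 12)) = -143 / 19533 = -0.01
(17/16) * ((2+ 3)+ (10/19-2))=1139/304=3.75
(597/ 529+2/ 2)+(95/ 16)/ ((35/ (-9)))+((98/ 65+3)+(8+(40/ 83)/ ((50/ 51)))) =4347469423/ 319642960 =13.60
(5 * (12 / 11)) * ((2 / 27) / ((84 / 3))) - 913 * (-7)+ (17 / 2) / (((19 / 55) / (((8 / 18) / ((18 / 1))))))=757426378 / 118503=6391.62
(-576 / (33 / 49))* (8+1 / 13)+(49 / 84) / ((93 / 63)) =-122485153 / 17732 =-6907.58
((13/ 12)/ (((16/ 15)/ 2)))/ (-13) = -5/ 32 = -0.16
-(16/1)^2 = -256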